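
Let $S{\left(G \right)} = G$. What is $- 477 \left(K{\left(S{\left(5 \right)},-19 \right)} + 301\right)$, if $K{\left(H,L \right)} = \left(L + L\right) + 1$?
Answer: $-125928$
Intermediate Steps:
$K{\left(H,L \right)} = 1 + 2 L$ ($K{\left(H,L \right)} = 2 L + 1 = 1 + 2 L$)
$- 477 \left(K{\left(S{\left(5 \right)},-19 \right)} + 301\right) = - 477 \left(\left(1 + 2 \left(-19\right)\right) + 301\right) = - 477 \left(\left(1 - 38\right) + 301\right) = - 477 \left(-37 + 301\right) = \left(-477\right) 264 = -125928$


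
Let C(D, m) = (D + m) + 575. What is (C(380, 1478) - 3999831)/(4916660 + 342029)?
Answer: -3997398/5258689 ≈ -0.76015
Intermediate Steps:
C(D, m) = 575 + D + m
(C(380, 1478) - 3999831)/(4916660 + 342029) = ((575 + 380 + 1478) - 3999831)/(4916660 + 342029) = (2433 - 3999831)/5258689 = -3997398*1/5258689 = -3997398/5258689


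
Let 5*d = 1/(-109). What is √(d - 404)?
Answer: I*√119998645/545 ≈ 20.1*I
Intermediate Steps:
d = -1/545 (d = (⅕)/(-109) = (⅕)*(-1/109) = -1/545 ≈ -0.0018349)
√(d - 404) = √(-1/545 - 404) = √(-220181/545) = I*√119998645/545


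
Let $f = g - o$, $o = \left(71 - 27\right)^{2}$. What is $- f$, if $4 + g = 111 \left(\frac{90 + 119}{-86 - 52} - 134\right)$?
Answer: $\frac{781177}{46} \approx 16982.0$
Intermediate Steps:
$g = - \frac{692121}{46}$ ($g = -4 + 111 \left(\frac{90 + 119}{-86 - 52} - 134\right) = -4 + 111 \left(\frac{209}{-138} - 134\right) = -4 + 111 \left(209 \left(- \frac{1}{138}\right) - 134\right) = -4 + 111 \left(- \frac{209}{138} - 134\right) = -4 + 111 \left(- \frac{18701}{138}\right) = -4 - \frac{691937}{46} = - \frac{692121}{46} \approx -15046.0$)
$o = 1936$ ($o = 44^{2} = 1936$)
$f = - \frac{781177}{46}$ ($f = - \frac{692121}{46} - 1936 = - \frac{781177}{46} \approx -16982.0$)
$- f = \left(-1\right) \left(- \frac{781177}{46}\right) = \frac{781177}{46}$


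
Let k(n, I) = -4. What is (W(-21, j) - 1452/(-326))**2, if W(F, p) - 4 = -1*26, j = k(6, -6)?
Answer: 8179600/26569 ≈ 307.86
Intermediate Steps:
j = -4
W(F, p) = -22 (W(F, p) = 4 - 1*26 = 4 - 26 = -22)
(W(-21, j) - 1452/(-326))**2 = (-22 - 1452/(-326))**2 = (-22 - 1452*(-1/326))**2 = (-22 + 726/163)**2 = (-2860/163)**2 = 8179600/26569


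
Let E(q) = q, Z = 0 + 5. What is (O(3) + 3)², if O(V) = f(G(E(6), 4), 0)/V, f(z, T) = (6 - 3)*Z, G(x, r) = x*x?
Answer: 64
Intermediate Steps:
Z = 5
G(x, r) = x²
f(z, T) = 15 (f(z, T) = (6 - 3)*5 = 3*5 = 15)
O(V) = 15/V
(O(3) + 3)² = (15/3 + 3)² = (15*(⅓) + 3)² = (5 + 3)² = 8² = 64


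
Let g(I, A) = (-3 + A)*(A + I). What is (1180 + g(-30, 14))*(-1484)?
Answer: -1489936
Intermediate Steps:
(1180 + g(-30, 14))*(-1484) = (1180 + (14² - 3*14 - 3*(-30) + 14*(-30)))*(-1484) = (1180 + (196 - 42 + 90 - 420))*(-1484) = (1180 - 176)*(-1484) = 1004*(-1484) = -1489936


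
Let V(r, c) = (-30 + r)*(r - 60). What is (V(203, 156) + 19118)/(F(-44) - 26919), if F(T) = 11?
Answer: -43857/26908 ≈ -1.6299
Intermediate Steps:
V(r, c) = (-60 + r)*(-30 + r) (V(r, c) = (-30 + r)*(-60 + r) = (-60 + r)*(-30 + r))
(V(203, 156) + 19118)/(F(-44) - 26919) = ((1800 + 203² - 90*203) + 19118)/(11 - 26919) = ((1800 + 41209 - 18270) + 19118)/(-26908) = (24739 + 19118)*(-1/26908) = 43857*(-1/26908) = -43857/26908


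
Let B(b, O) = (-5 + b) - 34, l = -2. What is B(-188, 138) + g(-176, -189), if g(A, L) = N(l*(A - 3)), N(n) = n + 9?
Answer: 140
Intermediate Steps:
B(b, O) = -39 + b
N(n) = 9 + n
g(A, L) = 15 - 2*A (g(A, L) = 9 - 2*(A - 3) = 9 - 2*(-3 + A) = 9 + (6 - 2*A) = 15 - 2*A)
B(-188, 138) + g(-176, -189) = (-39 - 188) + (15 - 2*(-176)) = -227 + (15 + 352) = -227 + 367 = 140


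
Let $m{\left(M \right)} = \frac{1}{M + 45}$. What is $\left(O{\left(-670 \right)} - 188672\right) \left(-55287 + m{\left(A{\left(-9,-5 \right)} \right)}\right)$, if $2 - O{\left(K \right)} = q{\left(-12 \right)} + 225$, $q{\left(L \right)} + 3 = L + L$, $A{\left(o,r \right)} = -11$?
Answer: $\frac{177512972538}{17} \approx 1.0442 \cdot 10^{10}$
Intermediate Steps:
$q{\left(L \right)} = -3 + 2 L$ ($q{\left(L \right)} = -3 + \left(L + L\right) = -3 + 2 L$)
$m{\left(M \right)} = \frac{1}{45 + M}$
$O{\left(K \right)} = -196$ ($O{\left(K \right)} = 2 - \left(\left(-3 + 2 \left(-12\right)\right) + 225\right) = 2 - \left(\left(-3 - 24\right) + 225\right) = 2 - \left(-27 + 225\right) = 2 - 198 = -196$)
$\left(O{\left(-670 \right)} - 188672\right) \left(-55287 + m{\left(A{\left(-9,-5 \right)} \right)}\right) = \left(-196 - 188672\right) \left(-55287 + \frac{1}{45 - 11}\right) = - 188868 \left(-55287 + \frac{1}{34}\right) = \left(-188868\right) \left(- \frac{1879757}{34}\right) = \frac{177512972538}{17}$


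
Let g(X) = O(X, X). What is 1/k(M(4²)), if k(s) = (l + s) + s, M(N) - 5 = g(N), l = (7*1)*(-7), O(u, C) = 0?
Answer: -1/39 ≈ -0.025641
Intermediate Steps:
g(X) = 0
l = -49 (l = 7*(-7) = -49)
M(N) = 5 (M(N) = 5 + 0 = 5)
k(s) = -49 + 2*s (k(s) = (-49 + s) + s = -49 + 2*s)
1/k(M(4²)) = 1/(-49 + 2*5) = 1/(-49 + 10) = 1/(-39) = -1/39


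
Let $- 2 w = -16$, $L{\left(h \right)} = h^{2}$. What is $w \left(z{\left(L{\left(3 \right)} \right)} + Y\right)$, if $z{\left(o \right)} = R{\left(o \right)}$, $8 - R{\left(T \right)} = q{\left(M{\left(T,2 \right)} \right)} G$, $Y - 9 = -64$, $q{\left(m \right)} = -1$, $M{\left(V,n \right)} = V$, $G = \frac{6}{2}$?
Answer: $-352$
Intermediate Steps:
$G = 3$ ($G = 6 \cdot \frac{1}{2} = 3$)
$w = 8$ ($w = \left(- \frac{1}{2}\right) \left(-16\right) = 8$)
$Y = -55$ ($Y = 9 - 64 = -55$)
$R{\left(T \right)} = 11$ ($R{\left(T \right)} = 8 - \left(-1\right) 3 = 8 - -3 = 8 + 3 = 11$)
$z{\left(o \right)} = 11$
$w \left(z{\left(L{\left(3 \right)} \right)} + Y\right) = 8 \left(11 - 55\right) = 8 \left(-44\right) = -352$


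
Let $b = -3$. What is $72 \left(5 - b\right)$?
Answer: $576$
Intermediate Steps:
$72 \left(5 - b\right) = 72 \left(5 - -3\right) = 72 \left(5 + 3\right) = 72 \cdot 8 = 576$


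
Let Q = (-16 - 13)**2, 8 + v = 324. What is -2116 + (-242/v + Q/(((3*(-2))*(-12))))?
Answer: -11973725/5688 ≈ -2105.1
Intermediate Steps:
v = 316 (v = -8 + 324 = 316)
Q = 841 (Q = (-29)**2 = 841)
-2116 + (-242/v + Q/(((3*(-2))*(-12)))) = -2116 + (-242/316 + 841/(((3*(-2))*(-12)))) = -2116 + (-242*1/316 + 841/((-6*(-12)))) = -2116 + (-121/158 + 841/72) = -2116 + 62083/5688 = -11973725/5688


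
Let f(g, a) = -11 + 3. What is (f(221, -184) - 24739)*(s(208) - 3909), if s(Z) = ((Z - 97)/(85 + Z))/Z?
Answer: 5895477438795/60944 ≈ 9.6736e+7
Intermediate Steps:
s(Z) = (-97 + Z)/(Z*(85 + Z)) (s(Z) = ((-97 + Z)/(85 + Z))/Z = (-97 + Z)/(Z*(85 + Z)))
f(g, a) = -8
(f(221, -184) - 24739)*(s(208) - 3909) = (-8 - 24739)*((-97 + 208)/(208*(85 + 208)) - 3909) = -24747*((1/208)*111/293 - 3909) = -24747*((1/208)*(1/293)*111 - 3909) = -24747*(111/60944 - 3909) = -24747*(-238229985/60944) = 5895477438795/60944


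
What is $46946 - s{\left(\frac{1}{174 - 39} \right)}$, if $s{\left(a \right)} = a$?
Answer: $\frac{6337709}{135} \approx 46946.0$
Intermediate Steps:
$46946 - s{\left(\frac{1}{174 - 39} \right)} = 46946 - \frac{1}{174 - 39} = 46946 - \frac{1}{135} = \frac{6337709}{135}$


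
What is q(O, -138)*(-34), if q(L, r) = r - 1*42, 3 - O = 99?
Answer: 6120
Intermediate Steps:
O = -96 (O = 3 - 1*99 = 3 - 99 = -96)
q(L, r) = -42 + r (q(L, r) = r - 42 = -42 + r)
q(O, -138)*(-34) = (-42 - 138)*(-34) = -180*(-34) = 6120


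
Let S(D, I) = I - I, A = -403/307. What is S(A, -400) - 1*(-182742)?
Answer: 182742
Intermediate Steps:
A = -403/307 (A = -403*1/307 = -403/307 ≈ -1.3127)
S(D, I) = 0
S(A, -400) - 1*(-182742) = 0 - 1*(-182742) = 0 + 182742 = 182742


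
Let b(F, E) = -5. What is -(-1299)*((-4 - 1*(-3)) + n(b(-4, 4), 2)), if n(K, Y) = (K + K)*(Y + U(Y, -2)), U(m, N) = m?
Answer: -53259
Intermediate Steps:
n(K, Y) = 4*K*Y (n(K, Y) = (K + K)*(Y + Y) = (2*K)*(2*Y) = 4*K*Y)
-(-1299)*((-4 - 1*(-3)) + n(b(-4, 4), 2)) = -(-1299)*((-4 - 1*(-3)) + 4*(-5)*2) = -(-1299)*((-4 + 3) - 40) = -(-1299)*(-1 - 40) = -(-1299)*(-41) = -1299*41 = -53259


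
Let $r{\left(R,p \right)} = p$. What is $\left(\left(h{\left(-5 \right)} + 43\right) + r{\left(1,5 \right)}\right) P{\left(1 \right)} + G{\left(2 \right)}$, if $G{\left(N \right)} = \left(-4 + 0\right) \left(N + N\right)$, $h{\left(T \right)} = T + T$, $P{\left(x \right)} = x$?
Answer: $22$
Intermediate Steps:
$h{\left(T \right)} = 2 T$
$G{\left(N \right)} = - 8 N$ ($G{\left(N \right)} = - 4 \cdot 2 N = - 8 N$)
$\left(\left(h{\left(-5 \right)} + 43\right) + r{\left(1,5 \right)}\right) P{\left(1 \right)} + G{\left(2 \right)} = \left(\left(2 \left(-5\right) + 43\right) + 5\right) 1 - 16 = \left(\left(-10 + 43\right) + 5\right) 1 - 16 = \left(33 + 5\right) 1 - 16 = 38 \cdot 1 - 16 = 38 - 16 = 22$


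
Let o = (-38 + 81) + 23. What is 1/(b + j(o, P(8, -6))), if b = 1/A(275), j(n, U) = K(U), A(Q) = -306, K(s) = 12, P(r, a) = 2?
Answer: 306/3671 ≈ 0.083356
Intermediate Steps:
o = 66 (o = 43 + 23 = 66)
j(n, U) = 12
b = -1/306 (b = 1/(-306) = -1/306 ≈ -0.0032680)
1/(b + j(o, P(8, -6))) = 1/(-1/306 + 12) = 1/(3671/306) = 306/3671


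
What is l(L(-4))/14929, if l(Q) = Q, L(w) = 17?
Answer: 17/14929 ≈ 0.0011387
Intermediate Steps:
l(L(-4))/14929 = 17/14929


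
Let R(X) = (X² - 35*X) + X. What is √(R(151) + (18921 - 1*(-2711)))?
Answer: √39299 ≈ 198.24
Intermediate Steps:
R(X) = X² - 34*X
√(R(151) + (18921 - 1*(-2711))) = √(151*(-34 + 151) + (18921 - 1*(-2711))) = √(151*117 + (18921 + 2711)) = √(17667 + 21632) = √39299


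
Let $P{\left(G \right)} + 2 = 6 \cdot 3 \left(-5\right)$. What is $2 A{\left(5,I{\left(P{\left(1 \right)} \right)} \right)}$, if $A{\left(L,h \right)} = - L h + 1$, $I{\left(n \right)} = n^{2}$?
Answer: $-84638$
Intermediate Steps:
$P{\left(G \right)} = -92$ ($P{\left(G \right)} = -2 + 6 \cdot 3 \left(-5\right) = -2 + 6 \left(-15\right) = -2 - 90 = -92$)
$A{\left(L,h \right)} = 1 - L h$ ($A{\left(L,h \right)} = - L h + 1 = 1 - L h$)
$2 A{\left(5,I{\left(P{\left(1 \right)} \right)} \right)} = 2 \left(1 - 5 \left(-92\right)^{2}\right) = 2 \left(1 - 5 \cdot 8464\right) = 2 \left(1 - 42320\right) = 2 \left(-42319\right) = -84638$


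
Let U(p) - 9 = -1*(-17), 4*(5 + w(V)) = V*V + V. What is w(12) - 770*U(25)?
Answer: -19986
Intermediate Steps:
w(V) = -5 + V/4 + V**2/4 (w(V) = -5 + (V*V + V)/4 = -5 + (V**2 + V)/4 = -5 + (V + V**2)/4 = -5 + (V/4 + V**2/4) = -5 + V/4 + V**2/4)
U(p) = 26 (U(p) = 9 - 1*(-17) = 9 + 17 = 26)
w(12) - 770*U(25) = (-5 + (1/4)*12 + (1/4)*12**2) - 770*26 = (-5 + 3 + (1/4)*144) - 20020 = (-5 + 3 + 36) - 20020 = 34 - 20020 = -19986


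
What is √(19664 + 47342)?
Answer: √67006 ≈ 258.85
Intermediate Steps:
√(19664 + 47342) = √67006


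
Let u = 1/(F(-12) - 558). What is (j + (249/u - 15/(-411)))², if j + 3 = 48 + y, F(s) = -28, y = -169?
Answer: 400288091854401/18769 ≈ 2.1327e+10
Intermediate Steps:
u = -1/586 (u = 1/(-28 - 558) = 1/(-586) = -1/586 ≈ -0.0017065)
j = -124 (j = -3 + (48 - 169) = -3 - 121 = -124)
(j + (249/u - 15/(-411)))² = (-124 + (249/(-1/586) - 15/(-411)))² = (-124 + (249*(-586) - 15*(-1/411)))² = (-124 + (-145914 + 5/137))² = (-124 - 19990213/137)² = (-20007201/137)² = 400288091854401/18769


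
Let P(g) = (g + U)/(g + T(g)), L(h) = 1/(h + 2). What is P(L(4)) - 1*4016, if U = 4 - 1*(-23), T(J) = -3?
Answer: -68435/17 ≈ -4025.6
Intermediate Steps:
U = 27 (U = 4 + 23 = 27)
L(h) = 1/(2 + h)
P(g) = (27 + g)/(-3 + g) (P(g) = (g + 27)/(g - 3) = (27 + g)/(-3 + g))
P(L(4)) - 1*4016 = (27 + 1/(2 + 4))/(-3 + 1/(2 + 4)) - 1*4016 = (27 + 1/6)/(-3 + 1/6) - 4016 = (163/6)/(-17/6) - 4016 = -6/17*163/6 - 4016 = -163/17 - 4016 = -68435/17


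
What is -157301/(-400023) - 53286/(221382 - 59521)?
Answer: 4145271583/64748122803 ≈ 0.064021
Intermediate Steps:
-157301/(-400023) - 53286/(221382 - 59521) = -157301*(-1/400023) - 53286/161861 = 157301/400023 - 53286*1/161861 = 157301/400023 - 53286/161861 = 4145271583/64748122803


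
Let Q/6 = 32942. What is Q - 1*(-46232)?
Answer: 243884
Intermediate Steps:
Q = 197652 (Q = 6*32942 = 197652)
Q - 1*(-46232) = 197652 - 1*(-46232) = 197652 + 46232 = 243884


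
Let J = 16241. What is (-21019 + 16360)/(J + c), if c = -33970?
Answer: 4659/17729 ≈ 0.26279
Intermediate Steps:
(-21019 + 16360)/(J + c) = (-21019 + 16360)/(16241 - 33970) = -4659/(-17729) = -4659*(-1/17729) = 4659/17729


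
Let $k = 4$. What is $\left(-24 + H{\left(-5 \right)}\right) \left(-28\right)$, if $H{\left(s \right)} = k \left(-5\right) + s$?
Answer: $1372$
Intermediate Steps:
$H{\left(s \right)} = -20 + s$ ($H{\left(s \right)} = 4 \left(-5\right) + s = -20 + s$)
$\left(-24 + H{\left(-5 \right)}\right) \left(-28\right) = \left(-24 - 25\right) \left(-28\right) = \left(-49\right) \left(-28\right) = 1372$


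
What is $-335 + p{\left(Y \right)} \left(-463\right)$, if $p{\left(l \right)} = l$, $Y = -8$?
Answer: $3369$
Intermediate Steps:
$-335 + p{\left(Y \right)} \left(-463\right) = -335 - -3704 = -335 + 3704 = 3369$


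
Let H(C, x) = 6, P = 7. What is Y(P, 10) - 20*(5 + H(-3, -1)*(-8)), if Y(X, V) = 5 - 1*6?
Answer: 859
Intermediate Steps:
Y(X, V) = -1 (Y(X, V) = 5 - 6 = -1)
Y(P, 10) - 20*(5 + H(-3, -1)*(-8)) = -1 - 20*(5 + 6*(-8)) = -1 - 20*(5 - 48) = -1 - 20*(-43) = -1 + 860 = 859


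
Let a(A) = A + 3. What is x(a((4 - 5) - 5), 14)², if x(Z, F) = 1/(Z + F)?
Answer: 1/121 ≈ 0.0082645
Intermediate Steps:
a(A) = 3 + A
x(Z, F) = 1/(F + Z)
x(a((4 - 5) - 5), 14)² = (1/(14 + (3 + ((4 - 5) - 5))))² = (1/(14 + (3 + (-1 - 5))))² = (1/(14 + (3 - 6)))² = (1/(14 - 3))² = (1/11)² = 1/121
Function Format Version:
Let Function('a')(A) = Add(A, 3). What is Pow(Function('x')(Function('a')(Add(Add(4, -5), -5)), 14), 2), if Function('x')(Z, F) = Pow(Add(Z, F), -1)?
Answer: Rational(1, 121) ≈ 0.0082645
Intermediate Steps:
Function('a')(A) = Add(3, A)
Function('x')(Z, F) = Pow(Add(F, Z), -1)
Pow(Function('x')(Function('a')(Add(Add(4, -5), -5)), 14), 2) = Pow(Pow(Add(14, Add(3, Add(Add(4, -5), -5))), -1), 2) = Pow(Pow(Add(14, Add(3, Add(-1, -5))), -1), 2) = Pow(Pow(Add(14, Add(3, -6)), -1), 2) = Pow(Pow(Add(14, -3), -1), 2) = Pow(Pow(11, -1), 2) = Pow(Rational(1, 11), 2) = Rational(1, 121)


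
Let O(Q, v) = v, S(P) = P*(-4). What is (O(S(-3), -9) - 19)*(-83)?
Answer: 2324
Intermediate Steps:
S(P) = -4*P
(O(S(-3), -9) - 19)*(-83) = (-9 - 19)*(-83) = -28*(-83) = 2324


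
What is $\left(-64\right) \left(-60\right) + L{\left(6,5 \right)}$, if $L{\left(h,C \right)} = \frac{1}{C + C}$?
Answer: $\frac{38401}{10} \approx 3840.1$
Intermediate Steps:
$L{\left(h,C \right)} = \frac{1}{2 C}$
$\left(-64\right) \left(-60\right) + L{\left(6,5 \right)} = \left(-64\right) \left(-60\right) + \frac{1}{2 \cdot 5} = 3840 + \frac{1}{2} \cdot \frac{1}{5} = 3840 + \frac{1}{10} = \frac{38401}{10}$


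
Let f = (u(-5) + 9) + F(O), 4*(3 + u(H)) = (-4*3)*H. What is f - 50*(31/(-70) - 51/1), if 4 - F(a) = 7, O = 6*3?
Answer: 18131/7 ≈ 2590.1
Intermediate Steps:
O = 18
u(H) = -3 - 3*H (u(H) = -3 + ((-4*3)*H)/4 = -3 + (-12*H)/4 = -3 - 3*H)
F(a) = -3 (F(a) = 4 - 1*7 = 4 - 7 = -3)
f = 18 (f = ((-3 - 3*(-5)) + 9) - 3 = ((-3 + 15) + 9) - 3 = (12 + 9) - 3 = 21 - 3 = 18)
f - 50*(31/(-70) - 51/1) = 18 - 50*(31/(-70) - 51/1) = 18 - 50*(31*(-1/70) - 51*1) = 18 - 50*(-31/70 - 51) = 18 - 50*(-3601/70) = 18 + 18005/7 = 18131/7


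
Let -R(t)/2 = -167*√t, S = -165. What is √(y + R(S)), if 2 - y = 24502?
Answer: √(-24500 + 334*I*√165) ≈ 13.653 + 157.12*I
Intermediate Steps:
y = -24500 (y = 2 - 1*24502 = 2 - 24502 = -24500)
R(t) = 334*√t (R(t) = -(-334)*√t = 334*√t)
√(y + R(S)) = √(-24500 + 334*√(-165)) = √(-24500 + 334*(I*√165)) = √(-24500 + 334*I*√165)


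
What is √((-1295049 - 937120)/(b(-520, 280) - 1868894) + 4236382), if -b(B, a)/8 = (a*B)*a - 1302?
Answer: √445502589479305099235670/324285522 ≈ 2058.2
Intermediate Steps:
b(B, a) = 10416 - 8*B*a² (b(B, a) = -8*((a*B)*a - 1302) = -8*((B*a)*a - 1302) = -8*(B*a² - 1302) = -8*(-1302 + B*a²) = 10416 - 8*B*a²)
√((-1295049 - 937120)/(b(-520, 280) - 1868894) + 4236382) = √((-1295049 - 937120)/((10416 - 8*(-520)*280²) - 1868894) + 4236382) = √(-2232169/((10416 - 8*(-520)*78400) - 1868894) + 4236382) = √(-2232169/((10416 + 326144000) - 1868894) + 4236382) = √(-2232169/(326154416 - 1868894) + 4236382) = √(-2232169/324285522 + 4236382) = √(1373797346029235/324285522) = √445502589479305099235670/324285522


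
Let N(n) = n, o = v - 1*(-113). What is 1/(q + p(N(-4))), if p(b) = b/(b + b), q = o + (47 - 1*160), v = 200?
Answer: 2/401 ≈ 0.0049875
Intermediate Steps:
o = 313 (o = 200 - 1*(-113) = 200 + 113 = 313)
q = 200 (q = 313 + (47 - 1*160) = 313 + (47 - 160) = 313 - 113 = 200)
p(b) = ½ (p(b) = b/((2*b)) = (1/(2*b))*b = ½)
1/(q + p(N(-4))) = 1/(200 + ½) = 1/(401/2) = 2/401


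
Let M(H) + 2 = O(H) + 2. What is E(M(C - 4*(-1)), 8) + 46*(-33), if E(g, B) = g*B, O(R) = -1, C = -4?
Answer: -1526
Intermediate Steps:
M(H) = -1 (M(H) = -2 + (-1 + 2) = -2 + 1 = -1)
E(g, B) = B*g
E(M(C - 4*(-1)), 8) + 46*(-33) = 8*(-1) + 46*(-33) = -8 - 1518 = -1526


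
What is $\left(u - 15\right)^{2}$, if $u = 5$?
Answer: $100$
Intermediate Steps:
$\left(u - 15\right)^{2} = \left(5 - 15\right)^{2} = \left(-10\right)^{2} = 100$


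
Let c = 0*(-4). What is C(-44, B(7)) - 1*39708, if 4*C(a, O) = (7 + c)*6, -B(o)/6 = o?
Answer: -79395/2 ≈ -39698.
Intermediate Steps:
c = 0
B(o) = -6*o
C(a, O) = 21/2 (C(a, O) = ((7 + 0)*6)/4 = (7*6)/4 = (¼)*42 = 21/2)
C(-44, B(7)) - 1*39708 = 21/2 - 1*39708 = 21/2 - 39708 = -79395/2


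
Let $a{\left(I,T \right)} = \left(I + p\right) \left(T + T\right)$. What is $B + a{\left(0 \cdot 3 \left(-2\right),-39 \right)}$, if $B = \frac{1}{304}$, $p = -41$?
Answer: $\frac{972193}{304} \approx 3198.0$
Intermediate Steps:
$B = \frac{1}{304} \approx 0.0032895$
$a{\left(I,T \right)} = 2 T \left(-41 + I\right)$ ($a{\left(I,T \right)} = \left(I - 41\right) \left(T + T\right) = \left(-41 + I\right) 2 T = 2 T \left(-41 + I\right)$)
$B + a{\left(0 \cdot 3 \left(-2\right),-39 \right)} = \frac{1}{304} + 2 \left(-39\right) \left(-41 + 0 \cdot 3 \left(-2\right)\right) = \frac{1}{304} + 2 \left(-39\right) \left(-41 + 0 \left(-2\right)\right) = \frac{1}{304} + 2 \left(-39\right) \left(-41 + 0\right) = \frac{1}{304} + 2 \left(-39\right) \left(-41\right) = \frac{1}{304} + 3198 = \frac{972193}{304}$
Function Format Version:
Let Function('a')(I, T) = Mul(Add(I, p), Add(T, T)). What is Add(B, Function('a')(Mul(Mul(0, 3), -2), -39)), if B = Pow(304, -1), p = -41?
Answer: Rational(972193, 304) ≈ 3198.0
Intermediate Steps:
B = Rational(1, 304) ≈ 0.0032895
Function('a')(I, T) = Mul(2, T, Add(-41, I)) (Function('a')(I, T) = Mul(Add(I, -41), Add(T, T)) = Mul(Add(-41, I), Mul(2, T)) = Mul(2, T, Add(-41, I)))
Add(B, Function('a')(Mul(Mul(0, 3), -2), -39)) = Add(Rational(1, 304), Mul(2, -39, Add(-41, Mul(Mul(0, 3), -2)))) = Add(Rational(1, 304), Mul(2, -39, Add(-41, Mul(0, -2)))) = Add(Rational(1, 304), Mul(2, -39, Add(-41, 0))) = Add(Rational(1, 304), Mul(2, -39, -41)) = Add(Rational(1, 304), 3198) = Rational(972193, 304)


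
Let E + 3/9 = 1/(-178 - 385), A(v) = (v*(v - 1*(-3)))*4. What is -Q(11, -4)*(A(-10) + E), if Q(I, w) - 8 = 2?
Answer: -4723540/1689 ≈ -2796.6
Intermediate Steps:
Q(I, w) = 10 (Q(I, w) = 8 + 2 = 10)
A(v) = 4*v*(3 + v) (A(v) = (v*(v + 3))*4 = (v*(3 + v))*4 = 4*v*(3 + v))
E = -566/1689 (E = -⅓ + 1/(-178 - 385) = -⅓ + 1/(-563) = -⅓ - 1/563 = -566/1689 ≈ -0.33511)
-Q(11, -4)*(A(-10) + E) = -10*(4*(-10)*(3 - 10) - 566/1689) = -10*(4*(-10)*(-7) - 566/1689) = -10*(280 - 566/1689) = -10*472354/1689 = -1*4723540/1689 = -4723540/1689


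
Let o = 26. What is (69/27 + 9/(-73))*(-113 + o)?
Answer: -46342/219 ≈ -211.61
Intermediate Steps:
(69/27 + 9/(-73))*(-113 + o) = (69/27 + 9/(-73))*(-113 + 26) = (69*(1/27) + 9*(-1/73))*(-87) = (23/9 - 9/73)*(-87) = (1598/657)*(-87) = -46342/219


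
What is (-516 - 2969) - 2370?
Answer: -5855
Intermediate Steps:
(-516 - 2969) - 2370 = -3485 - 2370 = -5855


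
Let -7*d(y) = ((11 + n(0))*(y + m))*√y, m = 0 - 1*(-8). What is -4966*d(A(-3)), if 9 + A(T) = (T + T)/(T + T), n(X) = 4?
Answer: 0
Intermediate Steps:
m = 8 (m = 0 + 8 = 8)
A(T) = -8 (A(T) = -9 + (T + T)/(T + T) = -9 + (2*T)/((2*T)) = -9 + (2*T)*(1/(2*T)) = -9 + 1 = -8)
d(y) = -√y*(120 + 15*y)/7 (d(y) = -(11 + 4)*(y + 8)*√y/7 = -15*(8 + y)*√y/7 = -(120 + 15*y)*√y/7 = -√y*(120 + 15*y)/7)
-4966*d(A(-3)) = -74490*√(-8)*(-8 - 1*(-8))/7 = -74490*2*I*√2*(-8 + 8)/7 = -74490*2*I*√2*0/7 = -4966*0 = 0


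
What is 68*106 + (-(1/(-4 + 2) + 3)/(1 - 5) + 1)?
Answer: 57677/8 ≈ 7209.6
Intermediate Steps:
68*106 + (-(1/(-4 + 2) + 3)/(1 - 5) + 1) = 7208 + (-(1/(-2) + 3)/(-4) + 1) = 7208 + (-(-½ + 3)*(-1)/4 + 1) = 7208 + (-5*(-1)/(2*4) + 1) = 7208 + (-1*(-5/8) + 1) = 7208 + (5/8 + 1) = 7208 + 13/8 = 57677/8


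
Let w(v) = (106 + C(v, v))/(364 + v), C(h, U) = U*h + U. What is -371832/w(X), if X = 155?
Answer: -96490404/12143 ≈ -7946.2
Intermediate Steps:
C(h, U) = U + U*h
w(v) = (106 + v*(1 + v))/(364 + v)
-371832/w(X) = -371832*(364 + 155)/(106 + 155*(1 + 155)) = -371832*519/(106 + 155*156) = -371832*519/(106 + 24180) = -371832/((1/519)*24286) = -371832/24286/519 = -371832*519/24286 = -96490404/12143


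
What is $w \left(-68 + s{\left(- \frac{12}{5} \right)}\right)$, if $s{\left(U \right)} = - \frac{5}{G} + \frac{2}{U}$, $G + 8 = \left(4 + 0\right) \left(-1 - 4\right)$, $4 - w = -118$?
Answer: $- \frac{351787}{42} \approx -8375.9$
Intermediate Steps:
$w = 122$ ($w = 4 - -118 = 4 + 118 = 122$)
$G = -28$ ($G = -8 + \left(4 + 0\right) \left(-1 - 4\right) = -8 + 4 \left(-5\right) = -8 - 20 = -28$)
$s{\left(U \right)} = \frac{5}{28} + \frac{2}{U}$ ($s{\left(U \right)} = - \frac{5}{-28} + \frac{2}{U} = \left(-5\right) \left(- \frac{1}{28}\right) + \frac{2}{U} = \frac{5}{28} + \frac{2}{U}$)
$w \left(-68 + s{\left(- \frac{12}{5} \right)}\right) = 122 \left(-68 + \left(\frac{5}{28} + \frac{2}{\left(-12\right) \frac{1}{5}}\right)\right) = 122 \left(-68 + \left(\frac{5}{28} + \frac{2}{- \frac{12}{5}}\right)\right) = 122 \left(-68 + \left(\frac{5}{28} + 2 \left(- \frac{5}{12}\right)\right)\right) = 122 \left(-68 + \left(\frac{5}{28} - \frac{5}{6}\right)\right) = 122 \left(-68 - \frac{55}{84}\right) = 122 \left(- \frac{5767}{84}\right) = - \frac{351787}{42}$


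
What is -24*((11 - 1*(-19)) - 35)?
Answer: 120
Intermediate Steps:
-24*((11 - 1*(-19)) - 35) = -24*((11 + 19) - 35) = -24*(30 - 35) = -24*(-5) = 120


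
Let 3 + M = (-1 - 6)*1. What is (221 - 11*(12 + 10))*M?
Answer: 210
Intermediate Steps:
M = -10 (M = -3 + (-1 - 6)*1 = -3 - 7*1 = -3 - 7 = -10)
(221 - 11*(12 + 10))*M = (221 - 11*(12 + 10))*(-10) = (221 - 11*22)*(-10) = (221 - 242)*(-10) = -21*(-10) = 210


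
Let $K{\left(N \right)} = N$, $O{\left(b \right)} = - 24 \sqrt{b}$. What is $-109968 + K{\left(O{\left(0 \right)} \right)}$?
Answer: $-109968$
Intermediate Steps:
$-109968 + K{\left(O{\left(0 \right)} \right)} = -109968 - 24 \sqrt{0} = -109968 - 0 = -109968 + 0 = -109968$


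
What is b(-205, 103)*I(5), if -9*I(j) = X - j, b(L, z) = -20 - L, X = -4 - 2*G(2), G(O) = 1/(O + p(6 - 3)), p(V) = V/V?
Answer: 5365/27 ≈ 198.70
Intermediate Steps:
p(V) = 1
G(O) = 1/(1 + O) (G(O) = 1/(O + 1) = 1/(1 + O))
X = -14/3 (X = -4 - 2/(1 + 2) = -4 - 2/3 = -14/3 ≈ -4.6667)
I(j) = 14/27 + j/9 (I(j) = -(-14/3 - j)/9 = 14/27 + j/9)
b(-205, 103)*I(5) = (-20 - 1*(-205))*(14/27 + (1/9)*5) = (-20 + 205)*(14/27 + 5/9) = 185*(29/27) = 5365/27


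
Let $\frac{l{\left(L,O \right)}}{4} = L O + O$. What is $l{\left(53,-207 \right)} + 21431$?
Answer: $-23281$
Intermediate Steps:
$l{\left(L,O \right)} = 4 O + 4 L O$ ($l{\left(L,O \right)} = 4 \left(L O + O\right) = 4 \left(O + L O\right) = 4 O + 4 L O$)
$l{\left(53,-207 \right)} + 21431 = 4 \left(-207\right) \left(1 + 53\right) + 21431 = 4 \left(-207\right) 54 + 21431 = -44712 + 21431 = -23281$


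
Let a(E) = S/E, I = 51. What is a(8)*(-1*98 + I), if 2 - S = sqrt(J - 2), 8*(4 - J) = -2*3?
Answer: -47/4 + 47*sqrt(11)/16 ≈ -2.0074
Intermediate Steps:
J = 19/4 (J = 4 - (-1)*3/4 = 4 - 1/8*(-6) = 4 + 3/4 = 19/4 ≈ 4.7500)
S = 2 - sqrt(11)/2 (S = 2 - sqrt(19/4 - 2) = 2 - sqrt(11/4) = 2 - sqrt(11)/2 ≈ 0.34169)
a(E) = (2 - sqrt(11)/2)/E
a(8)*(-1*98 + I) = ((1/2)*(4 - sqrt(11))/8)*(-1*98 + 51) = ((1/2)*(1/8)*(4 - sqrt(11)))*(-98 + 51) = (1/4 - sqrt(11)/16)*(-47) = -47/4 + 47*sqrt(11)/16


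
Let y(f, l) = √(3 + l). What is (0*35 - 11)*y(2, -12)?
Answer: -33*I ≈ -33.0*I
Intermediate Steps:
(0*35 - 11)*y(2, -12) = (0*35 - 11)*√(3 - 12) = (0 - 11)*√(-9) = -33*I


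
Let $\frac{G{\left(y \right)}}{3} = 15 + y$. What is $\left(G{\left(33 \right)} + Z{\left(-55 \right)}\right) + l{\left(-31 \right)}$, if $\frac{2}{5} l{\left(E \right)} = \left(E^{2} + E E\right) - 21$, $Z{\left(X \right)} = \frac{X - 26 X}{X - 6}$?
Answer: $\frac{594623}{122} \approx 4874.0$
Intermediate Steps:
$G{\left(y \right)} = 45 + 3 y$ ($G{\left(y \right)} = 3 \left(15 + y\right) = 45 + 3 y$)
$Z{\left(X \right)} = - \frac{25 X}{-6 + X}$ ($Z{\left(X \right)} = \frac{\left(-25\right) X}{-6 + X} = - \frac{25 X}{-6 + X}$)
$l{\left(E \right)} = - \frac{105}{2} + 5 E^{2}$ ($l{\left(E \right)} = \frac{5 \left(\left(E^{2} + E E\right) - 21\right)}{2} = \frac{5 \left(\left(E^{2} + E^{2}\right) - 21\right)}{2} = \frac{5 \left(2 E^{2} - 21\right)}{2} = \frac{5 \left(-21 + 2 E^{2}\right)}{2} = - \frac{105}{2} + 5 E^{2}$)
$\left(G{\left(33 \right)} + Z{\left(-55 \right)}\right) + l{\left(-31 \right)} = \left(\left(45 + 3 \cdot 33\right) - - \frac{1375}{-6 - 55}\right) - \left(\frac{105}{2} - 5 \left(-31\right)^{2}\right) = \left(\left(45 + 99\right) - - \frac{1375}{-61}\right) + \left(- \frac{105}{2} + 5 \cdot 961\right) = \left(144 - \left(-1375\right) \left(- \frac{1}{61}\right)\right) + \left(- \frac{105}{2} + 4805\right) = \left(144 - \frac{1375}{61}\right) + \frac{9505}{2} = \frac{7409}{61} + \frac{9505}{2} = \frac{594623}{122}$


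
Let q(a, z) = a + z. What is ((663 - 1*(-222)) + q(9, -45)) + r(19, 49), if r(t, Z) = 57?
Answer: 906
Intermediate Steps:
((663 - 1*(-222)) + q(9, -45)) + r(19, 49) = ((663 - 1*(-222)) + (9 - 45)) + 57 = ((663 + 222) - 36) + 57 = (885 - 36) + 57 = 849 + 57 = 906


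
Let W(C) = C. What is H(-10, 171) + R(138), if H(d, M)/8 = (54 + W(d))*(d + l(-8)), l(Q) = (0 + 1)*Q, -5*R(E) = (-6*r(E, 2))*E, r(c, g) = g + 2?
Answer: -28368/5 ≈ -5673.6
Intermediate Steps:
r(c, g) = 2 + g
R(E) = 24*E/5 (R(E) = -(-6*(2 + 2))*E/5 = -(-6*4)*E/5 = -(-24)*E/5 = 24*E/5)
l(Q) = Q (l(Q) = 1*Q = Q)
H(d, M) = 8*(-8 + d)*(54 + d) (H(d, M) = 8*((54 + d)*(d - 8)) = 8*((54 + d)*(-8 + d)) = 8*((-8 + d)*(54 + d)) = 8*(-8 + d)*(54 + d))
H(-10, 171) + R(138) = (-3456 + 8*(-10)² + 368*(-10)) + (24/5)*138 = (-3456 + 8*100 - 3680) + 3312/5 = (-3456 + 800 - 3680) + 3312/5 = -6336 + 3312/5 = -28368/5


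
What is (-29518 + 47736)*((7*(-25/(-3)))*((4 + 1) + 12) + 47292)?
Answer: 2638895518/3 ≈ 8.7963e+8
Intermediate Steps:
(-29518 + 47736)*((7*(-25/(-3)))*((4 + 1) + 12) + 47292) = 18218*((7*(-25*(-1/3)))*(5 + 12) + 47292) = 18218*((7*(25/3))*17 + 47292) = 18218*((175/3)*17 + 47292) = 18218*(2975/3 + 47292) = 18218*(144851/3) = 2638895518/3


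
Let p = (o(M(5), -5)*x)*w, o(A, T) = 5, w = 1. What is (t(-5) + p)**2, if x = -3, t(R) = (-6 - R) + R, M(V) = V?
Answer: 441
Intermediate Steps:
t(R) = -6
p = -15 (p = (5*(-3))*1 = -15*1 = -15)
(t(-5) + p)**2 = (-6 - 15)**2 = (-21)**2 = 441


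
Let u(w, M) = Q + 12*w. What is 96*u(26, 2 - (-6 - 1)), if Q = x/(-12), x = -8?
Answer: 30016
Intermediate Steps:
Q = ⅔ (Q = -8/(-12) = -8*(-1/12) = ⅔ ≈ 0.66667)
u(w, M) = ⅔ + 12*w
96*u(26, 2 - (-6 - 1)) = 96*(⅔ + 12*26) = 96*(⅔ + 312) = 96*(938/3) = 30016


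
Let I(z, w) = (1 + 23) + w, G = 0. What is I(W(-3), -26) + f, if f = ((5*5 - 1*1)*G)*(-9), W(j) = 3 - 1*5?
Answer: -2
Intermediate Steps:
W(j) = -2 (W(j) = 3 - 5 = -2)
I(z, w) = 24 + w
f = 0 (f = ((5*5 - 1*1)*0)*(-9) = ((25 - 1)*0)*(-9) = (24*0)*(-9) = 0*(-9) = 0)
I(W(-3), -26) + f = (24 - 26) + 0 = -2 + 0 = -2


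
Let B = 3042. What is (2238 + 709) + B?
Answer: 5989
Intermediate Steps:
(2238 + 709) + B = (2238 + 709) + 3042 = 2947 + 3042 = 5989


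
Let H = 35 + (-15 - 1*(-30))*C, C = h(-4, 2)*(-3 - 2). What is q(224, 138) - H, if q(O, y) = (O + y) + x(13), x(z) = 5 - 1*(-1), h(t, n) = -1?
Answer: 258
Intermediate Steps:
C = 5 (C = -(-3 - 2) = -1*(-5) = 5)
x(z) = 6 (x(z) = 5 + 1 = 6)
q(O, y) = 6 + O + y (q(O, y) = (O + y) + 6 = 6 + O + y)
H = 110 (H = 35 + (-15 - 1*(-30))*5 = 35 + (-15 + 30)*5 = 35 + 15*5 = 35 + 75 = 110)
q(224, 138) - H = (6 + 224 + 138) - 1*110 = 368 - 110 = 258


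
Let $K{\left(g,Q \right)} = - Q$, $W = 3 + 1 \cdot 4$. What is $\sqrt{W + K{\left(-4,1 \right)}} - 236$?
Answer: $-236 + \sqrt{6} \approx -233.55$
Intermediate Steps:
$W = 7$ ($W = 3 + 4 = 7$)
$\sqrt{W + K{\left(-4,1 \right)}} - 236 = \sqrt{7 - 1} - 236 = \sqrt{6} - 236 = -236 + \sqrt{6}$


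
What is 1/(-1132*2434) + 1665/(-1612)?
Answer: -1146889033/1110381064 ≈ -1.0329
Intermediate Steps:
1/(-1132*2434) + 1665/(-1612) = -1/1132*1/2434 + 1665*(-1/1612) = -1/2755288 - 1665/1612 = -1146889033/1110381064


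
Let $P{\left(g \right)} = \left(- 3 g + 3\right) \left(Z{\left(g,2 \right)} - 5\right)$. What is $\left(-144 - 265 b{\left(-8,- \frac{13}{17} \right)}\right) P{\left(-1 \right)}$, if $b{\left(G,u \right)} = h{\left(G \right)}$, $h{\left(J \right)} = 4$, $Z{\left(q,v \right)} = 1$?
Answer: $28896$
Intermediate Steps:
$b{\left(G,u \right)} = 4$
$P{\left(g \right)} = -12 + 12 g$ ($P{\left(g \right)} = \left(- 3 g + 3\right) \left(1 - 5\right) = \left(3 - 3 g\right) \left(-4\right) = -12 + 12 g$)
$\left(-144 - 265 b{\left(-8,- \frac{13}{17} \right)}\right) P{\left(-1 \right)} = \left(-144 - 1060\right) \left(-12 + 12 \left(-1\right)\right) = \left(-144 - 1060\right) \left(-12 - 12\right) = \left(-1204\right) \left(-24\right) = 28896$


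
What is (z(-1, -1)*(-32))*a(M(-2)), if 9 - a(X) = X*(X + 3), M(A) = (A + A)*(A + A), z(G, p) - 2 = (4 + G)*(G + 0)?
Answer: -9440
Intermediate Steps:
z(G, p) = 2 + G*(4 + G) (z(G, p) = 2 + (4 + G)*(G + 0) = 2 + (4 + G)*G = 2 + G*(4 + G))
M(A) = 4*A² (M(A) = (2*A)*(2*A) = 4*A²)
a(X) = 9 - X*(3 + X) (a(X) = 9 - X*(X + 3) = 9 - X*(3 + X))
(z(-1, -1)*(-32))*a(M(-2)) = ((2 + (-1)² + 4*(-1))*(-32))*(9 - (4*(-2)²)² - 12*(-2)²) = ((2 + 1 - 4)*(-32))*(9 - (4*4)² - 12*4) = (-1*(-32))*(9 - 1*16² - 3*16) = 32*(9 - 1*256 - 48) = 32*(9 - 256 - 48) = 32*(-295) = -9440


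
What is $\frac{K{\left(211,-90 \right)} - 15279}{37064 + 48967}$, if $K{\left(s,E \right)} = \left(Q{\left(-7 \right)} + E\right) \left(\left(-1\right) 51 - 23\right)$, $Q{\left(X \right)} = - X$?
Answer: $- \frac{9137}{86031} \approx -0.10621$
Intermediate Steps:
$K{\left(s,E \right)} = -518 - 74 E$ ($K{\left(s,E \right)} = \left(\left(-1\right) \left(-7\right) + E\right) \left(\left(-1\right) 51 - 23\right) = \left(7 + E\right) \left(-51 - 23\right) = \left(7 + E\right) \left(-74\right) = -518 - 74 E$)
$\frac{K{\left(211,-90 \right)} - 15279}{37064 + 48967} = \frac{\left(-518 - -6660\right) - 15279}{37064 + 48967} = \frac{\left(-518 + 6660\right) - 15279}{86031} = \left(6142 - 15279\right) \frac{1}{86031} = \left(-9137\right) \frac{1}{86031} = - \frac{9137}{86031}$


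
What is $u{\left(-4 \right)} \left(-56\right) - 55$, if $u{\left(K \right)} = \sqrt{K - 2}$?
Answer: $-55 - 56 i \sqrt{6} \approx -55.0 - 137.17 i$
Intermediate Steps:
$u{\left(K \right)} = \sqrt{-2 + K}$
$u{\left(-4 \right)} \left(-56\right) - 55 = \sqrt{-2 - 4} \left(-56\right) - 55 = \sqrt{-6} \left(-56\right) - 55 = i \sqrt{6} \left(-56\right) - 55 = - 56 i \sqrt{6} - 55 = -55 - 56 i \sqrt{6}$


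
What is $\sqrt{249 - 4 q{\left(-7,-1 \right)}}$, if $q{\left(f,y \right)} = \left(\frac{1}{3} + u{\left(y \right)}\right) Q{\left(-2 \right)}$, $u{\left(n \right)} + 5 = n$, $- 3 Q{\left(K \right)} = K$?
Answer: $\frac{\sqrt{2377}}{3} \approx 16.251$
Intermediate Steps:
$Q{\left(K \right)} = - \frac{K}{3}$
$u{\left(n \right)} = -5 + n$
$q{\left(f,y \right)} = - \frac{28}{9} + \frac{2 y}{3}$ ($q{\left(f,y \right)} = \left(\frac{1}{3} + \left(-5 + y\right)\right) \left(\left(- \frac{1}{3}\right) \left(-2\right)\right) = \left(\frac{1}{3} + \left(-5 + y\right)\right) \frac{2}{3} = \left(- \frac{14}{3} + y\right) \frac{2}{3} = - \frac{28}{9} + \frac{2 y}{3}$)
$\sqrt{249 - 4 q{\left(-7,-1 \right)}} = \sqrt{249 - 4 \left(- \frac{28}{9} + \frac{2}{3} \left(-1\right)\right)} = \sqrt{249 - 4 \left(- \frac{28}{9} - \frac{2}{3}\right)} = \sqrt{249 - - \frac{136}{9}} = \sqrt{249 + \frac{136}{9}} = \sqrt{\frac{2377}{9}} = \frac{\sqrt{2377}}{3}$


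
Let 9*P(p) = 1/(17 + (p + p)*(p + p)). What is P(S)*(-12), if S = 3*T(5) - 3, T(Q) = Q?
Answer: -4/1779 ≈ -0.0022485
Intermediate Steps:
S = 12 (S = 3*5 - 3 = 15 - 3 = 12)
P(p) = 1/(9*(17 + 4*p²)) (P(p) = 1/(9*(17 + (p + p)*(p + p))) = 1/(9*(17 + (2*p)*(2*p))) = 1/(9*(17 + 4*p²)))
P(S)*(-12) = (1/(9*(17 + 4*12²)))*(-12) = (1/(9*(17 + 4*144)))*(-12) = (1/(9*(17 + 576)))*(-12) = ((⅑)/593)*(-12) = ((⅑)*(1/593))*(-12) = (1/5337)*(-12) = -4/1779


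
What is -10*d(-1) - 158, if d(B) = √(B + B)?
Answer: -158 - 10*I*√2 ≈ -158.0 - 14.142*I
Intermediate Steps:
d(B) = √2*√B (d(B) = √(2*B) = √2*√B)
-10*d(-1) - 158 = -10*√2*√(-1) - 158 = -10*√2*I - 158 = -10*I*√2 - 158 = -158 - 10*I*√2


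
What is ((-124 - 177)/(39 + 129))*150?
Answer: -1075/4 ≈ -268.75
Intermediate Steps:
((-124 - 177)/(39 + 129))*150 = -301/168*150 = -301*1/168*150 = -43/24*150 = -1075/4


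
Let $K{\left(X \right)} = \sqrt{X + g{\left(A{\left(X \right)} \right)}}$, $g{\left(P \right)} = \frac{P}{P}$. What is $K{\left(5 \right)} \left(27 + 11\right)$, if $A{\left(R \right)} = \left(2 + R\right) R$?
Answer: $38 \sqrt{6} \approx 93.081$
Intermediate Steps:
$A{\left(R \right)} = R \left(2 + R\right)$
$g{\left(P \right)} = 1$
$K{\left(X \right)} = \sqrt{1 + X}$ ($K{\left(X \right)} = \sqrt{X + 1} = \sqrt{1 + X}$)
$K{\left(5 \right)} \left(27 + 11\right) = \sqrt{1 + 5} \left(27 + 11\right) = \sqrt{6} \cdot 38 = 38 \sqrt{6}$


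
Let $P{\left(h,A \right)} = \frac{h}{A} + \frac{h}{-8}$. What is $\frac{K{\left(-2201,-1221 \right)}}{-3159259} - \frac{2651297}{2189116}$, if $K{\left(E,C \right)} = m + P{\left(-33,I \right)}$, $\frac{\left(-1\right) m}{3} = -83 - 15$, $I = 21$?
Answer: $- \frac{117274963387275}{96823781950616} \approx -1.2112$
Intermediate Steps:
$P{\left(h,A \right)} = - \frac{h}{8} + \frac{h}{A}$ ($P{\left(h,A \right)} = \frac{h}{A} + h \left(- \frac{1}{8}\right) = \frac{h}{A} - \frac{h}{8} = - \frac{h}{8} + \frac{h}{A}$)
$m = 294$ ($m = - 3 \left(-83 - 15\right) = \left(-3\right) \left(-98\right) = 294$)
$K{\left(E,C \right)} = \frac{16607}{56}$ ($K{\left(E,C \right)} = 294 - \left(- \frac{33}{8} + \frac{33}{21}\right) = 294 + \left(\frac{33}{8} - \frac{11}{7}\right) = 294 + \frac{143}{56} = \frac{16607}{56}$)
$\frac{K{\left(-2201,-1221 \right)}}{-3159259} - \frac{2651297}{2189116} = \frac{16607}{56 \left(-3159259\right)} - \frac{2651297}{2189116} = \frac{16607}{56} \left(- \frac{1}{3159259}\right) - \frac{2651297}{2189116} = - \frac{16607}{176918504} - \frac{2651297}{2189116} = - \frac{117274963387275}{96823781950616}$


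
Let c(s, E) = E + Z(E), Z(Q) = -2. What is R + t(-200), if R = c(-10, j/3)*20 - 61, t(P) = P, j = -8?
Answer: -1063/3 ≈ -354.33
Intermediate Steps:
c(s, E) = -2 + E (c(s, E) = E - 2 = -2 + E)
R = -463/3 (R = (-2 - 8/3)*20 - 61 = -14/3*20 - 61 = -280/3 - 61 = -463/3 ≈ -154.33)
R + t(-200) = -463/3 - 200 = -1063/3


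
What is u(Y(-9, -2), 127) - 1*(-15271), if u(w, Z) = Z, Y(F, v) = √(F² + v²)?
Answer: 15398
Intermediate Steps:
u(Y(-9, -2), 127) - 1*(-15271) = 127 - 1*(-15271) = 127 + 15271 = 15398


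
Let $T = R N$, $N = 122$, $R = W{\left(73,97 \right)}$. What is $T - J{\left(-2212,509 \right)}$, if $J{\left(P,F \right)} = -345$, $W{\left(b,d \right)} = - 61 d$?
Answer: $-721529$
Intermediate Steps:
$R = -5917$ ($R = \left(-61\right) 97 = -5917$)
$T = -721874$ ($T = \left(-5917\right) 122 = -721874$)
$T - J{\left(-2212,509 \right)} = -721874 - -345 = -721874 + 345 = -721529$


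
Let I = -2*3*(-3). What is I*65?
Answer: 1170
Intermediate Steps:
I = 18 (I = -6*(-3) = 18)
I*65 = 18*65 = 1170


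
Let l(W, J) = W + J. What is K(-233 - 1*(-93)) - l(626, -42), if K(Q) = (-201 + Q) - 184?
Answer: -1109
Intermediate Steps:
K(Q) = -385 + Q
l(W, J) = J + W
K(-233 - 1*(-93)) - l(626, -42) = (-385 + (-233 - 1*(-93))) - (-42 + 626) = (-385 + (-233 + 93)) - 1*584 = (-385 - 140) - 584 = -525 - 584 = -1109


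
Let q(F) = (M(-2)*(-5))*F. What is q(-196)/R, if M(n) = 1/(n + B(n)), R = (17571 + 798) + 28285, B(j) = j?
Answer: -245/46654 ≈ -0.0052514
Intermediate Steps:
R = 46654 (R = 18369 + 28285 = 46654)
M(n) = 1/(2*n) (M(n) = 1/(n + n) = 1/(2*n))
q(F) = 5*F/4 (q(F) = (((½)/(-2))*(-5))*F = (((½)*(-½))*(-5))*F = (-¼*(-5))*F = 5*F/4)
q(-196)/R = ((5/4)*(-196))/46654 = -245*1/46654 = -245/46654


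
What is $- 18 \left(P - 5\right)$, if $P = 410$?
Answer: $-7290$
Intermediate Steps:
$- 18 \left(P - 5\right) = - 18 \left(410 - 5\right) = \left(-18\right) 405 = -7290$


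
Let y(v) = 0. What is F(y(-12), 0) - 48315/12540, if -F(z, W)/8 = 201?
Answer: -1347509/836 ≈ -1611.9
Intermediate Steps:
F(z, W) = -1608 (F(z, W) = -8*201 = -1608)
F(y(-12), 0) - 48315/12540 = -1608 - 48315/12540 = -1608 - 48315*1/12540 = -1608 - 3221/836 = -1347509/836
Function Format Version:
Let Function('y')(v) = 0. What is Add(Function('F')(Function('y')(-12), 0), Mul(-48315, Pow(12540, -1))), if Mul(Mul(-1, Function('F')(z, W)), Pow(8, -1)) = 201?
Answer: Rational(-1347509, 836) ≈ -1611.9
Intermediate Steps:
Function('F')(z, W) = -1608 (Function('F')(z, W) = Mul(-8, 201) = -1608)
Add(Function('F')(Function('y')(-12), 0), Mul(-48315, Pow(12540, -1))) = Add(-1608, Mul(-48315, Pow(12540, -1))) = Add(-1608, Mul(-48315, Rational(1, 12540))) = Add(-1608, Rational(-3221, 836)) = Rational(-1347509, 836)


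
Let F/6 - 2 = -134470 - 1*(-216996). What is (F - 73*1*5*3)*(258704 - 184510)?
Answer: 36657252162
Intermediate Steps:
F = 495168 (F = 12 + 6*(-134470 - 1*(-216996)) = 12 + 6*(-134470 + 216996) = 12 + 6*82526 = 12 + 495156 = 495168)
(F - 73*1*5*3)*(258704 - 184510) = (495168 - 73*1*5*3)*(258704 - 184510) = (495168 - 365*3)*74194 = (495168 - 1095)*74194 = 494073*74194 = 36657252162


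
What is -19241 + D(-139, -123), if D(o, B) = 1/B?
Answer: -2366644/123 ≈ -19241.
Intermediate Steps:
-19241 + D(-139, -123) = -19241 + 1/(-123) = -19241 - 1/123 = -2366644/123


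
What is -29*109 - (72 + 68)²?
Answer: -22761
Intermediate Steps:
-29*109 - (72 + 68)² = -3161 - 1*140² = -3161 - 1*19600 = -3161 - 19600 = -22761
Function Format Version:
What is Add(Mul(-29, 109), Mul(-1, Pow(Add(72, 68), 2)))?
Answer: -22761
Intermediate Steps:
Add(Mul(-29, 109), Mul(-1, Pow(Add(72, 68), 2))) = Add(-3161, Mul(-1, Pow(140, 2))) = Add(-3161, Mul(-1, 19600)) = Add(-3161, -19600) = -22761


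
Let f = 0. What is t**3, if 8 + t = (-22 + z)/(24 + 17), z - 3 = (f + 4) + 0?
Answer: -40353607/68921 ≈ -585.50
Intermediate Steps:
z = 7 (z = 3 + ((0 + 4) + 0) = 3 + (4 + 0) = 3 + 4 = 7)
t = -343/41 (t = -8 + (-22 + 7)/(24 + 17) = -8 - 15/41 = -343/41 ≈ -8.3659)
t**3 = (-343/41)**3 = -40353607/68921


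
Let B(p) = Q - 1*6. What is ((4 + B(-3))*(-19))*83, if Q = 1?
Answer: 1577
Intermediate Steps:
B(p) = -5 (B(p) = 1 - 1*6 = 1 - 6 = -5)
((4 + B(-3))*(-19))*83 = ((4 - 5)*(-19))*83 = -1*(-19)*83 = 19*83 = 1577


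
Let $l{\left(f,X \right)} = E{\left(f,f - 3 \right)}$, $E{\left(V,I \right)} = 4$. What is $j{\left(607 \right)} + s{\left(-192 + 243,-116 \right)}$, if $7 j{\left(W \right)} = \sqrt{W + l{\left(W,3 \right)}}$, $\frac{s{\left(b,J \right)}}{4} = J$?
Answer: $-464 + \frac{\sqrt{611}}{7} \approx -460.47$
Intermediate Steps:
$s{\left(b,J \right)} = 4 J$
$l{\left(f,X \right)} = 4$
$j{\left(W \right)} = \frac{\sqrt{4 + W}}{7}$ ($j{\left(W \right)} = \frac{\sqrt{W + 4}}{7} = \frac{\sqrt{4 + W}}{7}$)
$j{\left(607 \right)} + s{\left(-192 + 243,-116 \right)} = \frac{\sqrt{4 + 607}}{7} + 4 \left(-116\right) = \frac{\sqrt{611}}{7} - 464 = -464 + \frac{\sqrt{611}}{7}$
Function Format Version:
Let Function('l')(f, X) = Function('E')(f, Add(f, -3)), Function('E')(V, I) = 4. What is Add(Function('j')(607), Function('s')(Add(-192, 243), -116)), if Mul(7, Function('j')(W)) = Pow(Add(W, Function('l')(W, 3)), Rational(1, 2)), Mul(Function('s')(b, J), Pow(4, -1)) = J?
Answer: Add(-464, Mul(Rational(1, 7), Pow(611, Rational(1, 2)))) ≈ -460.47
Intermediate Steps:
Function('s')(b, J) = Mul(4, J)
Function('l')(f, X) = 4
Function('j')(W) = Mul(Rational(1, 7), Pow(Add(4, W), Rational(1, 2))) (Function('j')(W) = Mul(Rational(1, 7), Pow(Add(W, 4), Rational(1, 2))) = Mul(Rational(1, 7), Pow(Add(4, W), Rational(1, 2))))
Add(Function('j')(607), Function('s')(Add(-192, 243), -116)) = Add(Mul(Rational(1, 7), Pow(Add(4, 607), Rational(1, 2))), Mul(4, -116)) = Add(Mul(Rational(1, 7), Pow(611, Rational(1, 2))), -464) = Add(-464, Mul(Rational(1, 7), Pow(611, Rational(1, 2))))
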